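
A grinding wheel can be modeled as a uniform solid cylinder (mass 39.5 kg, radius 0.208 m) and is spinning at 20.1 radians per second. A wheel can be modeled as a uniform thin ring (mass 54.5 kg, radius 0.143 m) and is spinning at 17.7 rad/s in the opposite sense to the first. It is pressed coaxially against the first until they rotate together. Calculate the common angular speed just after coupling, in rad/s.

The coupling torques are internal; angular momentum about the shared axis is conserved.
Moments of inertia: I_A = ½(39.5)(0.208)² = 0.8545 kg·m²; I_B = (54.5)(0.143)² = 1.114 kg·m².
Taking A's sense as positive: L = (0.8545)(20.1) − (1.114)(17.7) = -2.551 kg·m²·rad/s.
Combined I = 0.8545 + 1.114 = 1.969 kg·m².
ω_f = L / I = -2.551 / 1.969 = -1.296 rad/s.

|ω_f| ≈ 1.30 rad/s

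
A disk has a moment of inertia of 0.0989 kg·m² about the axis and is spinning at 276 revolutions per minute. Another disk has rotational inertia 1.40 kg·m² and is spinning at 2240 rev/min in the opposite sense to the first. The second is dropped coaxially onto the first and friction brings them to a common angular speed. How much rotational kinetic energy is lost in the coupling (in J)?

ΔKE lost ≈ 3210 J

No external torque acts about the common axis, so total angular momentum is conserved.
Taking A's sense as positive: L = (0.09890)(276) − (1.400)(2240) = -3109 kg·m²·rpm.
Combined I = 0.09890 + 1.400 = 1.499 kg·m².
ω_f = L / I = -3109 / 1.499 = -2074 rpm.
KE_i = ½ΣIω² = 38560 J; KE_f = ½(1.499)(217.2)² = 35350 J.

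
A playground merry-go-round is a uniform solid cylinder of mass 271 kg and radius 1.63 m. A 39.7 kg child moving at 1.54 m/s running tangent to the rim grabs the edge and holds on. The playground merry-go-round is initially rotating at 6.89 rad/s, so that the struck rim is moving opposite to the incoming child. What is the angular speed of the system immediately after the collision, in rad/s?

|ω_f| ≈ 5.11 rad/s

The axle reaction passes through the axle and exerts no torque about it; angular momentum about the axle is conserved through the impact.
I_p = ½(271)(1.63)² = 360.0 kg·m². Taking the sense of the child's angular momentum as positive, L_{child} = m v R = (39.7)(1.54)(1.63) = 99.65 kg·m²/s.
L_i = −I_p ω_p + m v R = −(360.0)(6.89) + 99.65 = -2381 kg·m²/s.
After sticking, I_f = I_p + m R² = 360.0 + (39.7)(1.63)² = 465.5 kg·m².
ω_f = L_i / I_f = -2381 / 465.5 = -5.115 rad/s.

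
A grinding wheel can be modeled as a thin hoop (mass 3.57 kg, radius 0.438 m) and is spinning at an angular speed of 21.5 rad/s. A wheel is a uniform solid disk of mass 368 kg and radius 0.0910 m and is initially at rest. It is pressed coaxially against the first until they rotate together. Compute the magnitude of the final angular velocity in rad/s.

No external torque acts about the common axis, so total angular momentum is conserved.
Moments of inertia: I_A = (3.57)(0.438)² = 0.6849 kg·m²; I_B = ½(368)(0.0910)² = 1.524 kg·m².
Taking A's sense as positive: L = (0.6849)(21.5) = 14.72 kg·m²·rad/s.
Combined I = 0.6849 + 1.524 = 2.209 kg·m².
ω_f = L / I = 14.72 / 2.209 = 6.667 rad/s.

|ω_f| ≈ 6.67 rad/s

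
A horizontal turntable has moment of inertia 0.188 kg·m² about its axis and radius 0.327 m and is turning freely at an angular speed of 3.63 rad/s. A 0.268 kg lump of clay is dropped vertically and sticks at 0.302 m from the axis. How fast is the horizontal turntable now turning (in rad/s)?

The added mass arrives with no angular momentum about the axis, and any external torque about the axis is negligible, so the system's angular momentum is conserved.
Added inertia Σmr² = (0.268)(0.302)² = 0.02444 kg·m²; I_f = 0.1880 + 0.02444 = 0.2124 kg·m².
ω_f = I_p ω_i / I_f = (0.1880)(3.63) / 0.2124 = 3.212 rad/s.

ω_f ≈ 3.21 rad/s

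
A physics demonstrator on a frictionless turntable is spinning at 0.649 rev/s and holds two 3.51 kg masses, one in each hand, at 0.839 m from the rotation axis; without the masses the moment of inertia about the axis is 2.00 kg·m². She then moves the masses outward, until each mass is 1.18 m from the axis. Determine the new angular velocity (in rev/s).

No external torque acts about the spin axis, so angular momentum is conserved.
I₁ = 2.00 + 2(3.51)(0.839)² = 6.942 kg·m²; I₂ = 2.00 + 2(3.51)(1.18)² = 11.77 kg·m².
ω₂ = I₁ω₁ / I₂ = (6.942)(0.649 rev/s) / (11.77) = 0.3826 rev/s.

ω₂ ≈ 0.383 rev/s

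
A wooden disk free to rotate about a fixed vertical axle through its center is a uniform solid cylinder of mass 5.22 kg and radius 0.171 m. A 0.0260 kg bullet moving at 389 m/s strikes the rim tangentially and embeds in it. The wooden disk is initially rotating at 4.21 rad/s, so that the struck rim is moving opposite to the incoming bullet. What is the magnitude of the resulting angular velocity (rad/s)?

The axle reaction passes through the axle and exerts no torque about it; angular momentum about the axle is conserved through the impact.
I_p = ½(5.22)(0.171)² = 0.07632 kg·m². Taking the sense of the bullet's angular momentum as positive, L_{bullet} = m v R = (0.0260)(389)(0.171) = 1.729 kg·m²/s.
L_i = −I_p ω_p + m v R = −(0.07632)(4.21) + 1.729 = 1.408 kg·m²/s.
After sticking, I_f = I_p + m R² = 0.07632 + (0.0260)(0.171)² = 0.07708 kg·m².
ω_f = L_i / I_f = 1.408 / 0.07708 = 18.27 rad/s.

|ω_f| ≈ 18.3 rad/s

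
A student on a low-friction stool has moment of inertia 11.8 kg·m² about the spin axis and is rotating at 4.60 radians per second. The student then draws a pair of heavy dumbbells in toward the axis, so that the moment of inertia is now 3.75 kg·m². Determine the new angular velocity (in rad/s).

ω₂ ≈ 14.5 rad/s

No external torque acts about the spin axis, so angular momentum is conserved.
ω₂ = I₁ω₁ / I₂ = (11.80)(4.60 rad/s) / (3.750) = 14.47 rad/s.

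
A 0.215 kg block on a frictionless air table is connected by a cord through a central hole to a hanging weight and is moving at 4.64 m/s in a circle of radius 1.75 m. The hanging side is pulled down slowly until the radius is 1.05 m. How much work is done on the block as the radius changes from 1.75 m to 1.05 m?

Central (radial) force ⇒ zero torque about the center ⇒ m v r is constant.
v₂ = v₁ r₁ / r₂ = (4.64)(1.75) / (1.05) = 7.733 m/s.
W = ΔKE = ½m(v₂² − v₁²) = 4.115 J.

W ≈ 4.11 J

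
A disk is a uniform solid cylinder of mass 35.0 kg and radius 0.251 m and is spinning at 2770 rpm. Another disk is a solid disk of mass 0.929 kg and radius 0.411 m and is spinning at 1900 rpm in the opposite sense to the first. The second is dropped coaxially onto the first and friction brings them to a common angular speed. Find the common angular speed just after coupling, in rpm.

|ω_f| ≈ 2460 rpm

No external torque acts about the common axis, so total angular momentum is conserved.
Moments of inertia: I_A = ½(35.0)(0.251)² = 1.103 kg·m²; I_B = ½(0.929)(0.411)² = 0.07846 kg·m².
Taking A's sense as positive: L = (1.103)(2770) − (0.07846)(1900) = 2905 kg·m²·rpm.
Combined I = 1.103 + 0.07846 = 1.181 kg·m².
ω_f = L / I = 2905 / 1.181 = 2460 rpm.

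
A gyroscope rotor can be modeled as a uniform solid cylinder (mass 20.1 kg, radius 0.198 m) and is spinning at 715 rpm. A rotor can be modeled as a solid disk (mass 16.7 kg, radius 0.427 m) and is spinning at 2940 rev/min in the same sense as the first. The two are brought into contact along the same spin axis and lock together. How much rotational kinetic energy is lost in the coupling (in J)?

ΔKE lost ≈ 8500 J

The coupling torques are internal; angular momentum about the shared axis is conserved.
Moments of inertia: I_A = ½(20.1)(0.198)² = 0.3940 kg·m²; I_B = ½(16.7)(0.427)² = 1.522 kg·m².
Taking A's sense as positive: L = (0.3940)(715) + (1.522)(2940) = 4758 kg·m²·rpm.
Combined I = 0.3940 + 1.522 = 1.916 kg·m².
ω_f = L / I = 4758 / 1.916 = 2483 rpm.
KE_i = ½ΣIω² = 73260 J; KE_f = ½(1.916)(260.0)² = 64760 J.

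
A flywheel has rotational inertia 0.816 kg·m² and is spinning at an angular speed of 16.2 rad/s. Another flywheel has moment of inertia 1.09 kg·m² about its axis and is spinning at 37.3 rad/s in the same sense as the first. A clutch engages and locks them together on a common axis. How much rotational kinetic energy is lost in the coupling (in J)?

ΔKE lost ≈ 104 J

No external torque acts about the common axis, so total angular momentum is conserved.
Taking A's sense as positive: L = (0.8160)(16.2) + (1.090)(37.3) = 53.88 kg·m²·rad/s.
Combined I = 0.8160 + 1.090 = 1.906 kg·m².
ω_f = L / I = 53.88 / 1.906 = 28.27 rad/s.
KE_i = ½ΣIω² = 865.3 J; KE_f = ½(1.906)(28.27)² = 761.4 J.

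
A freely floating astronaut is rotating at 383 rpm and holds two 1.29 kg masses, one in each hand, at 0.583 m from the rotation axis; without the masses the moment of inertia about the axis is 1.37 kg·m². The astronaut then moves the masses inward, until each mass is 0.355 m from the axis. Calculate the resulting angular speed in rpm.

Angular momentum about the spin axis is conserved since the torque about it is zero.
I₁ = 1.37 + 2(1.29)(0.583)² = 2.247 kg·m²; I₂ = 1.37 + 2(1.29)(0.355)² = 1.695 kg·m².
ω₂ = I₁ω₁ / I₂ = (2.247)(383 rpm) / (1.695) = 507.7 rpm.

ω₂ ≈ 508 rpm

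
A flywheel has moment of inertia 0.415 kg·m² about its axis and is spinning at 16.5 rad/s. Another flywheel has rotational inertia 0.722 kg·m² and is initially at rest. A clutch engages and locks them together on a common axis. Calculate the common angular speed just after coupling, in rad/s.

|ω_f| ≈ 6.02 rad/s

No external torque acts about the common axis, so total angular momentum is conserved.
Taking A's sense as positive: L = (0.4150)(16.5) = 6.847 kg·m²·rad/s.
Combined I = 0.4150 + 0.7220 = 1.137 kg·m².
ω_f = L / I = 6.847 / 1.137 = 6.022 rad/s.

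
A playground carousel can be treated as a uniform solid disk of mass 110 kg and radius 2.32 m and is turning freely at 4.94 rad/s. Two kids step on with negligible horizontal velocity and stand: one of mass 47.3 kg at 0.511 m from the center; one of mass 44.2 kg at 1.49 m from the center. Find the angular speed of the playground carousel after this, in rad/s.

No external torque acts about the center; L_before = L_after.
I_p = ½(110)(2.32)² = 296.0 kg·m².
Added inertia Σmr² = (47.3)(0.511)² + (44.2)(1.49)² = 110.5 kg·m²; I_f = 296.0 + 110.5 = 406.5 kg·m².
ω_f = I_p ω_i / I_f = (296.0)(4.94) / 406.5 = 3.597 rad/s.

ω_f ≈ 3.60 rad/s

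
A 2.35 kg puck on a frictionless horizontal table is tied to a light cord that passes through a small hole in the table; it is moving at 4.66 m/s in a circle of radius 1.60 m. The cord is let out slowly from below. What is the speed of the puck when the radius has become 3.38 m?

v₂ ≈ 2.21 m/s

Central (radial) force ⇒ zero torque about the center ⇒ m v r is constant.
v₂ = v₁ r₁ / r₂ = (4.66)(1.60) / (3.38) = 2.206 m/s.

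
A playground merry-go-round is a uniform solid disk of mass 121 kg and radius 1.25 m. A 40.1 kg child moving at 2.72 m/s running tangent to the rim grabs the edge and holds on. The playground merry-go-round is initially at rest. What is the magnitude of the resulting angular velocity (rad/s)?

|ω_f| ≈ 0.867 rad/s

About the axle the impulsive forces during the collision are internal, so angular momentum about that axis is conserved.
I_p = ½(121)(1.25)² = 94.53 kg·m². Taking the sense of the child's angular momentum as positive, L_{child} = m v R = (40.1)(2.72)(1.25) = 136.3 kg·m²/s.
L_i = 0 + 136.3 = 136.3 kg·m²/s.
After sticking, I_f = I_p + m R² = 94.53 + (40.1)(1.25)² = 157.2 kg·m².
ω_f = L_i / I_f = 136.3 / 157.2 = 0.8674 rad/s.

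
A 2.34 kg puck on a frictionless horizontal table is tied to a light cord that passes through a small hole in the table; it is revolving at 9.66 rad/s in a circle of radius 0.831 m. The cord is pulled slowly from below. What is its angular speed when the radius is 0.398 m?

ω₂ ≈ 42.1 rad/s

No torque about the axis ⇒ m r₁² ω₁ = m r₂² ω₂.
ω₂ = ω₁ (r₁/r₂)² = (9.66)(0.831/0.398)² = 42.11 rad/s.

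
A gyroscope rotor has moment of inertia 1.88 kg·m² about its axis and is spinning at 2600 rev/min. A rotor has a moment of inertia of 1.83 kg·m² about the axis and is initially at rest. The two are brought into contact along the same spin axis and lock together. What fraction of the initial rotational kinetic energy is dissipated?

fraction ≈ 0.493

No external torque acts about the common axis, so total angular momentum is conserved.
Taking A's sense as positive: L = (1.880)(2600) = 4888 kg·m²·rpm.
Combined I = 1.880 + 1.830 = 3.710 kg·m².
ω_f = L / I = 4888 / 3.710 = 1318 rpm.
KE_i = ½ΣIω² = 69680 J; KE_f = ½(3.710)(138.0)² = 35310 J.
Fraction dissipated = (KE_i − KE_f)/KE_i = 0.4933.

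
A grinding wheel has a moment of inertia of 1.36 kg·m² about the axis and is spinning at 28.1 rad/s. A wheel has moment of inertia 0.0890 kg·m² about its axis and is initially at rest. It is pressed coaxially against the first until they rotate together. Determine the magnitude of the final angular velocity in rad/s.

The coupling torques are internal; angular momentum about the shared axis is conserved.
Taking A's sense as positive: L = (1.360)(28.1) = 38.22 kg·m²·rad/s.
Combined I = 1.360 + 0.08900 = 1.449 kg·m².
ω_f = L / I = 38.22 / 1.449 = 26.37 rad/s.

|ω_f| ≈ 26.4 rad/s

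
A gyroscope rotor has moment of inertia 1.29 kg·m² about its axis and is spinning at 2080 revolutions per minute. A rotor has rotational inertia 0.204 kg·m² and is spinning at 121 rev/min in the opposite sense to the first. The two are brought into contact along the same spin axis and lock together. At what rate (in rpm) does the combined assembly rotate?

|ω_f| ≈ 1780 rpm

The coupling torques are internal; angular momentum about the shared axis is conserved.
Taking A's sense as positive: L = (1.290)(2080) − (0.2040)(121) = 2659 kg·m²·rpm.
Combined I = 1.290 + 0.2040 = 1.494 kg·m².
ω_f = L / I = 2659 / 1.494 = 1779 rpm.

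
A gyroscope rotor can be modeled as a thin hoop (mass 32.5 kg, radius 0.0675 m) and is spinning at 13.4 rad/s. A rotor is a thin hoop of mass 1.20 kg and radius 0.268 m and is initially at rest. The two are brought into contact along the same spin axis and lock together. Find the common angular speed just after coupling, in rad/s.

|ω_f| ≈ 8.47 rad/s

No external torque acts about the common axis, so total angular momentum is conserved.
Moments of inertia: I_A = (32.5)(0.0675)² = 0.1481 kg·m²; I_B = (1.20)(0.268)² = 0.08619 kg·m².
Taking A's sense as positive: L = (0.1481)(13.4) = 1.984 kg·m²·rad/s.
Combined I = 0.1481 + 0.08619 = 0.2343 kg·m².
ω_f = L / I = 1.984 / 0.2343 = 8.470 rad/s.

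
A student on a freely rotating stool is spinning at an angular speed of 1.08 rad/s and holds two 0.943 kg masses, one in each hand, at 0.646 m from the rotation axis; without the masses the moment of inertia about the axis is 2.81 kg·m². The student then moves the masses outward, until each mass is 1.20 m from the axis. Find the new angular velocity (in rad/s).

ω₂ ≈ 0.703 rad/s

No external torque acts about the spin axis, so angular momentum is conserved.
I₁ = 2.81 + 2(0.943)(0.646)² = 3.597 kg·m²; I₂ = 2.81 + 2(0.943)(1.20)² = 5.526 kg·m².
ω₂ = I₁ω₁ / I₂ = (3.597)(1.08 rad/s) / (5.526) = 0.7030 rad/s.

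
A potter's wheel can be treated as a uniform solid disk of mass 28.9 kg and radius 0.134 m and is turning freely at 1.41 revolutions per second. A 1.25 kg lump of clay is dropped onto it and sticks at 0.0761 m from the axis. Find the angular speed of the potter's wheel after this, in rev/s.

No external torque acts about the axis; L_before = L_after.
I_p = ½(28.9)(0.134)² = 0.2595 kg·m².
Added inertia Σmr² = (1.25)(0.0761)² = 0.007239 kg·m²; I_f = 0.2595 + 0.007239 = 0.2667 kg·m².
ω_f = I_p ω_i / I_f = (0.2595)(1.41) / 0.2667 = 1.372 rev/s.

ω_f ≈ 1.37 rev/s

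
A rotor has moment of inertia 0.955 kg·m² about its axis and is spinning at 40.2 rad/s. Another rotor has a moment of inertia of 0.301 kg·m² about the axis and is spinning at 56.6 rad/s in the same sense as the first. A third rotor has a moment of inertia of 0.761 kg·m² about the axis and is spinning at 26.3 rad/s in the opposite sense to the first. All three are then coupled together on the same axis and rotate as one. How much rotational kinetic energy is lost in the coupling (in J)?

No external torque acts about the common axis, so total angular momentum is conserved.
Taking A's sense as positive: L = (0.9550)(40.2) + (0.3010)(56.6) − (0.7610)(26.3) = 35.41 kg·m²·rad/s.
Combined I = 0.9550 + 0.3010 + 0.7610 = 2.017 kg·m².
ω_f = L / I = 35.41 / 2.017 = 17.56 rad/s.
KE_i = ½ΣIω² = 1517 J; KE_f = ½(2.017)(17.56)² = 310.9 J.

ΔKE lost ≈ 1210 J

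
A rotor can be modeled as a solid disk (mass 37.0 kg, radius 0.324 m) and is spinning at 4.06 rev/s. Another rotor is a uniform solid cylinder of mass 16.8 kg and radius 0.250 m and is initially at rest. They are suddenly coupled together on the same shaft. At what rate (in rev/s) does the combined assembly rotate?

No external torque acts about the common axis, so total angular momentum is conserved.
Moments of inertia: I_A = ½(37.0)(0.324)² = 1.942 kg·m²; I_B = ½(16.8)(0.250)² = 0.5250 kg·m².
Taking A's sense as positive: L = (1.942)(4.06) = 7.885 kg·m²·rev/s.
Combined I = 1.942 + 0.5250 = 2.467 kg·m².
ω_f = L / I = 7.885 / 2.467 = 3.196 rev/s.

|ω_f| ≈ 3.20 rev/s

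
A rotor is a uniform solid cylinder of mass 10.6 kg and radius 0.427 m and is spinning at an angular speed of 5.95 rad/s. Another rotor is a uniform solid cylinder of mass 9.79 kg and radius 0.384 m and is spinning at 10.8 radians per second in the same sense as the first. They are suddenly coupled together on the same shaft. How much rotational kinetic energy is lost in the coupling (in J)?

The coupling torques are internal; angular momentum about the shared axis is conserved.
Moments of inertia: I_A = ½(10.6)(0.427)² = 0.9663 kg·m²; I_B = ½(9.79)(0.384)² = 0.7218 kg·m².
Taking A's sense as positive: L = (0.9663)(5.95) + (0.7218)(10.8) = 13.55 kg·m²·rad/s.
Combined I = 0.9663 + 0.7218 = 1.688 kg·m².
ω_f = L / I = 13.55 / 1.688 = 8.024 rad/s.
KE_i = ½ΣIω² = 59.20 J; KE_f = ½(1.688)(8.024)² = 54.34 J.

ΔKE lost ≈ 4.86 J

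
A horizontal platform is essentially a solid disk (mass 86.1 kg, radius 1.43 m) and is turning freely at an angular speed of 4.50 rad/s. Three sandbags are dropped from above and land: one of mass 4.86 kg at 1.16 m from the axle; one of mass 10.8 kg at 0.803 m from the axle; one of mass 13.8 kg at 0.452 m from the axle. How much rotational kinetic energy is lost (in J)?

energy lost ≈ 139 J

No external torque acts about the axle; L_before = L_after.
I_p = ½(86.1)(1.43)² = 88.03 kg·m².
Added inertia Σmr² = (4.86)(1.16)² + (10.8)(0.803)² + (13.8)(0.452)² = 16.32 kg·m²; I_f = 88.03 + 16.32 = 104.4 kg·m².
ω_f = I_p ω_i / I_f = (88.03)(4.50) / 104.4 = 3.796 rad/s.
KE_i = ½(88.03)(4.500 rad/s)² = 891.3 J; KE_f = ½(104.4)(3.796)² = 751.9 J.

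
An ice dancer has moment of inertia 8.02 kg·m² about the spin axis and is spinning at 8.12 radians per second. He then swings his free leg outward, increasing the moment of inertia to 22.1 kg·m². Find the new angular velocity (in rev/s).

Angular momentum about the spin axis is conserved since the torque about it is zero.
ω₂ = I₁ω₁ / I₂ = (8.020)(8.12 rad/s) / (22.10) = 2.947 rad/s = 0.4690 rev/s.

ω₂ ≈ 0.469 rev/s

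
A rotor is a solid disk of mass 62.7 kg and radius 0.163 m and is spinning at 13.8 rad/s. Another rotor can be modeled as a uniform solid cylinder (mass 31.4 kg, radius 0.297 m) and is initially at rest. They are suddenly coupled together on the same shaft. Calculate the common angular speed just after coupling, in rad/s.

No external torque acts about the common axis, so total angular momentum is conserved.
Moments of inertia: I_A = ½(62.7)(0.163)² = 0.8329 kg·m²; I_B = ½(31.4)(0.297)² = 1.385 kg·m².
Taking A's sense as positive: L = (0.8329)(13.8) = 11.49 kg·m²·rad/s.
Combined I = 0.8329 + 1.385 = 2.218 kg·m².
ω_f = L / I = 11.49 / 2.218 = 5.183 rad/s.

|ω_f| ≈ 5.18 rad/s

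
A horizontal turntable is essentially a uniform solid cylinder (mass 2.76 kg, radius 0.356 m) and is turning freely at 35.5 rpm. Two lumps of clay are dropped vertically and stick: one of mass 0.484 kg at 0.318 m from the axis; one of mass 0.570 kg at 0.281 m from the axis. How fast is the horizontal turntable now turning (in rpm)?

The added mass arrives with no angular momentum about the axis, and any external torque about the axis is negligible, so the system's angular momentum is conserved.
I_p = ½(2.76)(0.356)² = 0.1749 kg·m².
Added inertia Σmr² = (0.484)(0.318)² + (0.570)(0.281)² = 0.09395 kg·m²; I_f = 0.1749 + 0.09395 = 0.2688 kg·m².
ω_f = I_p ω_i / I_f = (0.1749)(35.5) / 0.2688 = 23.09 rpm.

ω_f ≈ 23.1 rpm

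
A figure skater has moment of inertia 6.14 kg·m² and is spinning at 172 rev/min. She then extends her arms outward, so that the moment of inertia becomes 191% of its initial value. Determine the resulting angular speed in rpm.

ω₂ ≈ 90.1 rpm

With no external torque about the axis, L is conserved: I₁ω₁ = I₂ω₂.
I₂ = 1.91 × 6.14 = 11.73 kg·m².
ω₂ = I₁ω₁ / I₂ = (6.140)(172 rpm) / (11.73) = 90.05 rpm.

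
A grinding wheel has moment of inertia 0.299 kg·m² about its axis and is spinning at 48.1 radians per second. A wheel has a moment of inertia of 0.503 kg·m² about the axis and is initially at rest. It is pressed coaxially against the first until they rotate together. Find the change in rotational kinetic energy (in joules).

No external torque acts about the common axis, so total angular momentum is conserved.
Taking A's sense as positive: L = (0.2990)(48.1) = 14.38 kg·m²·rad/s.
Combined I = 0.2990 + 0.5030 = 0.8020 kg·m².
ω_f = L / I = 14.38 / 0.8020 = 17.93 rad/s.
KE_i = ½ΣIω² = 345.9 J; KE_f = ½(0.8020)(17.93)² = 129.0 J.

ΔKE ≈ -217 J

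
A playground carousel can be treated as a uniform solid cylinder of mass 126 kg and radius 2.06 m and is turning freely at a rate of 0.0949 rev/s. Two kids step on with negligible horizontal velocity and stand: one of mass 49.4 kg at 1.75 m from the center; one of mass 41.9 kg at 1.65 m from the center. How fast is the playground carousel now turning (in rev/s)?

No external torque acts about the center; L_before = L_after.
I_p = ½(126)(2.06)² = 267.3 kg·m².
Added inertia Σmr² = (49.4)(1.75)² + (41.9)(1.65)² = 265.4 kg·m²; I_f = 267.3 + 265.4 = 532.7 kg·m².
ω_f = I_p ω_i / I_f = (267.3)(0.0949) / 532.7 = 0.04763 rev/s.

ω_f ≈ 0.0476 rev/s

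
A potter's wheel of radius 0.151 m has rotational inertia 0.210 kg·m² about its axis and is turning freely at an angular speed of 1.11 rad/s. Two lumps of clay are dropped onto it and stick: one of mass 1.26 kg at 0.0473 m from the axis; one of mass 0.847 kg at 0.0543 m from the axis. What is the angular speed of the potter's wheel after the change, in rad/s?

The added mass arrives with no angular momentum about the axis, and any external torque about the axis is negligible, so the system's angular momentum is conserved.
Added inertia Σmr² = (1.26)(0.0473)² + (0.847)(0.0543)² = 0.005316 kg·m²; I_f = 0.2100 + 0.005316 = 0.2153 kg·m².
ω_f = I_p ω_i / I_f = (0.2100)(1.11) / 0.2153 = 1.083 rad/s.

ω_f ≈ 1.08 rad/s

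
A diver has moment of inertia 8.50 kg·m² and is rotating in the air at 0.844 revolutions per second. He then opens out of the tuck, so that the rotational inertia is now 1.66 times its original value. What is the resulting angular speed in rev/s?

No external torque acts about the spin axis, so angular momentum is conserved.
I₂ = 1.66 × 8.50 = 14.11 kg·m².
ω₂ = I₁ω₁ / I₂ = (8.500)(0.844 rev/s) / (14.11) = 0.5084 rev/s.

ω₂ ≈ 0.508 rev/s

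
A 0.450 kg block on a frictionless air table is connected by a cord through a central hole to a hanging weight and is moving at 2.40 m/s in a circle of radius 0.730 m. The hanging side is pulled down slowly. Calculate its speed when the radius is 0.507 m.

Central (radial) force ⇒ zero torque about the center ⇒ m v r is constant.
v₂ = v₁ r₁ / r₂ = (2.40)(0.730) / (0.507) = 3.456 m/s.

v₂ ≈ 3.46 m/s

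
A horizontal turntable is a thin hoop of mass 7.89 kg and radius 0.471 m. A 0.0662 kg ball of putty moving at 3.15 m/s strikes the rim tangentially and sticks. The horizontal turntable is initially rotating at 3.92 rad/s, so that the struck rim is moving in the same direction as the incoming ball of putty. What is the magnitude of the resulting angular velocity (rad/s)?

The axle reaction passes through the axle and exerts no torque about it; angular momentum about the axle is conserved through the impact.
I_p = (7.89)(0.471)² = 1.750 kg·m². Taking the sense of the ball of putty's angular momentum as positive, L_{ball} = m v R = (0.0662)(3.15)(0.471) = 0.09822 kg·m²/s.
L_i = +I_p ω_p + m v R = +(1.750)(3.92) + 0.09822 = 6.959 kg·m²/s.
After sticking, I_f = I_p + m R² = 1.750 + (0.0662)(0.471)² = 1.765 kg·m².
ω_f = L_i / I_f = 6.959 / 1.765 = 3.943 rad/s.

|ω_f| ≈ 3.94 rad/s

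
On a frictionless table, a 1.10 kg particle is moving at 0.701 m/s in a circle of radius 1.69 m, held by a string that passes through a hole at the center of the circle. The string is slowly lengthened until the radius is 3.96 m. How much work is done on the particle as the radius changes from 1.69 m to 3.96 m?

W ≈ -0.221 J

The only horizontal force on the mass is along the cord (radial), so it exerts no torque about the hole and angular momentum m v r is conserved.
v₂ = v₁ r₁ / r₂ = (0.701)(1.69) / (3.96) = 0.2992 m/s.
W = ΔKE = ½m(v₂² − v₁²) = -0.2210 J.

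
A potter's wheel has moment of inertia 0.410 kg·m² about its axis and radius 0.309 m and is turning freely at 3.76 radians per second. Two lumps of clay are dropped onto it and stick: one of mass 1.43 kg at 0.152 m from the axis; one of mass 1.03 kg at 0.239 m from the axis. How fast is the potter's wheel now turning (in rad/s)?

No external torque acts about the axis; L_before = L_after.
Added inertia Σmr² = (1.43)(0.152)² + (1.03)(0.239)² = 0.09187 kg·m²; I_f = 0.4100 + 0.09187 = 0.5019 kg·m².
ω_f = I_p ω_i / I_f = (0.4100)(3.76) / 0.5019 = 3.072 rad/s.

ω_f ≈ 3.07 rad/s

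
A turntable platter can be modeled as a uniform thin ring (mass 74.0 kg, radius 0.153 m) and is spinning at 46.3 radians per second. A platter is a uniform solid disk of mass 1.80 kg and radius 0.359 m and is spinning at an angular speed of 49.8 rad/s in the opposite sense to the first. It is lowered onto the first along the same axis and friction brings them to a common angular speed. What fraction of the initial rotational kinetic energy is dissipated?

fraction ≈ 0.251

The coupling torques are internal; angular momentum about the shared axis is conserved.
Moments of inertia: I_A = (74.0)(0.153)² = 1.732 kg·m²; I_B = ½(1.80)(0.359)² = 0.1160 kg·m².
Taking A's sense as positive: L = (1.732)(46.3) − (0.1160)(49.8) = 74.43 kg·m²·rad/s.
Combined I = 1.732 + 0.1160 = 1.848 kg·m².
ω_f = L / I = 74.43 / 1.848 = 40.27 rad/s.
KE_i = ½ΣIω² = 2001 J; KE_f = ½(1.848)(40.27)² = 1499 J.
Fraction dissipated = (KE_i − KE_f)/KE_i = 0.2509.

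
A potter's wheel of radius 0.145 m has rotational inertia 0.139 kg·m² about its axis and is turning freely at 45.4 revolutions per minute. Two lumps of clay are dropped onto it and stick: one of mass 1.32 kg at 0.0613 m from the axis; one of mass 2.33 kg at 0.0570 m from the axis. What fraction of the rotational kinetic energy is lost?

fraction ≈ 0.0827

The added mass arrives with no angular momentum about the axis, and any external torque about the axis is negligible, so the system's angular momentum is conserved.
Added inertia Σmr² = (1.32)(0.0613)² + (2.33)(0.0570)² = 0.01253 kg·m²; I_f = 0.1390 + 0.01253 = 0.1515 kg·m².
ω_f = I_p ω_i / I_f = (0.1390)(45.4) / 0.1515 = 41.65 rpm.
KE_i = ½(0.1390)(4.754 rad/s)² = 1.571 J; KE_f = ½(0.1515)(4.361)² = 1.441 J.
Fraction lost = 0.08269.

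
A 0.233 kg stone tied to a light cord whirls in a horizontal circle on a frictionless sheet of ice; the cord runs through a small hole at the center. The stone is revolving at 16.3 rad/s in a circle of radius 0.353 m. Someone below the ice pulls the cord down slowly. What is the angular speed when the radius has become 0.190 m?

ω₂ ≈ 56.3 rad/s

The constraining force is radial, so m r² ω about the center is conserved.
ω₂ = ω₁ (r₁/r₂)² = (16.3)(0.353/0.190)² = 56.26 rad/s.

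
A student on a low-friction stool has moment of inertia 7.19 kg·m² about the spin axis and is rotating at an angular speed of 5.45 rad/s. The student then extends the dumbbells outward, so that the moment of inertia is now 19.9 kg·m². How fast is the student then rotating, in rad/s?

ω₂ ≈ 1.97 rad/s

With no external torque about the axis, L is conserved: I₁ω₁ = I₂ω₂.
ω₂ = I₁ω₁ / I₂ = (7.190)(5.45 rad/s) / (19.90) = 1.969 rad/s.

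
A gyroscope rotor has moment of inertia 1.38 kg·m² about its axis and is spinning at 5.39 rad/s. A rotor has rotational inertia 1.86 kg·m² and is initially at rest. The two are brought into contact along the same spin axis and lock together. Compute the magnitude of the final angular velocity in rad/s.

|ω_f| ≈ 2.30 rad/s

The coupling torques are internal; angular momentum about the shared axis is conserved.
Taking A's sense as positive: L = (1.380)(5.39) = 7.438 kg·m²·rad/s.
Combined I = 1.380 + 1.860 = 3.240 kg·m².
ω_f = L / I = 7.438 / 3.240 = 2.296 rad/s.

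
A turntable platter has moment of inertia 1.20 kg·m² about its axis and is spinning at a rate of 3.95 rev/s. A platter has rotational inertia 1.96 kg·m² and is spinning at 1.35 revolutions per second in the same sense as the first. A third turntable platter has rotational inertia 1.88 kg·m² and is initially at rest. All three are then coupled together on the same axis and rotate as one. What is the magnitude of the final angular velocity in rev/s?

No external torque acts about the common axis, so total angular momentum is conserved.
Taking A's sense as positive: L = (1.200)(3.95) + (1.960)(1.35) = 7.386 kg·m²·rev/s.
Combined I = 1.200 + 1.960 + 1.880 = 5.040 kg·m².
ω_f = L / I = 7.386 / 5.040 = 1.465 rev/s.

|ω_f| ≈ 1.47 rev/s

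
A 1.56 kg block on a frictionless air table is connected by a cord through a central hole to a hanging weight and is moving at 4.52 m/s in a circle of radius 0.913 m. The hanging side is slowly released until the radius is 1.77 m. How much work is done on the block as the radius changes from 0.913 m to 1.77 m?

W ≈ -11.7 J

Central (radial) force ⇒ zero torque about the center ⇒ m v r is constant.
v₂ = v₁ r₁ / r₂ = (4.52)(0.913) / (1.77) = 2.332 m/s.
W = ΔKE = ½m(v₂² − v₁²) = -11.70 J.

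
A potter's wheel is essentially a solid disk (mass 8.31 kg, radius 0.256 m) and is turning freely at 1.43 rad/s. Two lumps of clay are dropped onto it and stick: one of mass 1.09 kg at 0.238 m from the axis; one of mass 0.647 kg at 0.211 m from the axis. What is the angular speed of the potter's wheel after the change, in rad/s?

The added mass arrives with no angular momentum about the axis, and any external torque about the axis is negligible, so the system's angular momentum is conserved.
I_p = ½(8.31)(0.256)² = 0.2723 kg·m².
Added inertia Σmr² = (1.09)(0.238)² + (0.647)(0.211)² = 0.09055 kg·m²; I_f = 0.2723 + 0.09055 = 0.3628 kg·m².
ω_f = I_p ω_i / I_f = (0.2723)(1.43) / 0.3628 = 1.073 rad/s.

ω_f ≈ 1.07 rad/s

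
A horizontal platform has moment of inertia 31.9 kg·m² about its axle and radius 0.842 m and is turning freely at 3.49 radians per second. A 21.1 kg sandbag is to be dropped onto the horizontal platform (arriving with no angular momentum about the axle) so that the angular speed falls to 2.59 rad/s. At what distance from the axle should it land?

r ≈ 0.725 m

No external torque acts about the axle; L_before = L_after.
I_p ω_i = (I_p + m r²) ω_f ⇒ m r² = I_p(ω_i/ω_f − 1) = 31.90(3.49/2.59 − 1) = 11.08 kg·m².
r = √(11.08/21.1) = 0.7248 m.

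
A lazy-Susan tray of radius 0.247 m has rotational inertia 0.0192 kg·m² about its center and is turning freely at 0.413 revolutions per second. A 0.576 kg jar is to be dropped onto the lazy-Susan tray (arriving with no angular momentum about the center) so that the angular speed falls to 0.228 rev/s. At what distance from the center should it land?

The added mass arrives with no angular momentum about the center, and any external torque about the center is negligible, so the system's angular momentum is conserved.
I_p ω_i = (I_p + m r²) ω_f ⇒ m r² = I_p(ω_i/ω_f − 1) = 0.01920(0.413/0.228 − 1) = 0.01558 kg·m².
r = √(0.01558/0.576) = 0.1645 m.

r ≈ 0.164 m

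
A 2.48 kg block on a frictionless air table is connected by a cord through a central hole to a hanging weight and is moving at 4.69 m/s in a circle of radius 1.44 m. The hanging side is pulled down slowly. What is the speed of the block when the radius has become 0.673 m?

v₂ ≈ 10.0 m/s

Central (radial) force ⇒ zero torque about the center ⇒ m v r is constant.
v₂ = v₁ r₁ / r₂ = (4.69)(1.44) / (0.673) = 10.04 m/s.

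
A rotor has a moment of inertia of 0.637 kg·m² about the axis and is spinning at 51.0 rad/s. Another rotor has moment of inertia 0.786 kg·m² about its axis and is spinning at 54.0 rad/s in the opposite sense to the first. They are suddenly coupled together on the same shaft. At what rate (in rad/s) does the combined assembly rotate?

The coupling torques are internal; angular momentum about the shared axis is conserved.
Taking A's sense as positive: L = (0.6370)(51.0) − (0.7860)(54.0) = -9.957 kg·m²·rad/s.
Combined I = 0.6370 + 0.7860 = 1.423 kg·m².
ω_f = L / I = -9.957 / 1.423 = -6.997 rad/s.

|ω_f| ≈ 7.00 rad/s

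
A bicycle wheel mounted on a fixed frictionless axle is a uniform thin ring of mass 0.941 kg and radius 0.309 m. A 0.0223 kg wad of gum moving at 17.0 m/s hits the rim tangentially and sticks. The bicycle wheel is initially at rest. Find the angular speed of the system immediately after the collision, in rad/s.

The axle reaction passes through the axle and exerts no torque about it; angular momentum about the axle is conserved through the impact.
I_p = (0.941)(0.309)² = 0.08985 kg·m². Taking the sense of the wad of gum's angular momentum as positive, L_{wad} = m v R = (0.0223)(17.0)(0.309) = 0.1171 kg·m²/s.
L_i = 0 + 0.1171 = 0.1171 kg·m²/s.
After sticking, I_f = I_p + m R² = 0.08985 + (0.0223)(0.309)² = 0.09198 kg·m².
ω_f = L_i / I_f = 0.1171 / 0.09198 = 1.274 rad/s.

|ω_f| ≈ 1.27 rad/s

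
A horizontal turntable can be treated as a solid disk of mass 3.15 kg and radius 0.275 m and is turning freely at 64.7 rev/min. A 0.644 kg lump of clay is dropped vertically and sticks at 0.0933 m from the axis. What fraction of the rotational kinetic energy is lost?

fraction ≈ 0.0449

The added mass arrives with no angular momentum about the axis, and any external torque about the axis is negligible, so the system's angular momentum is conserved.
I_p = ½(3.15)(0.275)² = 0.1191 kg·m².
Added inertia Σmr² = (0.644)(0.0933)² = 0.005606 kg·m²; I_f = 0.1191 + 0.005606 = 0.1247 kg·m².
ω_f = I_p ω_i / I_f = (0.1191)(64.7) / 0.1247 = 61.79 rpm.
KE_i = ½(0.1191)(6.775 rad/s)² = 2.734 J; KE_f = ½(0.1247)(6.471)² = 2.611 J.
Fraction lost = 0.04495.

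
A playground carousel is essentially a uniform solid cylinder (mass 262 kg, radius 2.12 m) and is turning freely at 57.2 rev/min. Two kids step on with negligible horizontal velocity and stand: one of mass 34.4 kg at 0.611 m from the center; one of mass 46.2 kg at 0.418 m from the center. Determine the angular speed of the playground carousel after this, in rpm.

The added mass arrives with no angular momentum about the center, and any external torque about the center is negligible, so the system's angular momentum is conserved.
I_p = ½(262)(2.12)² = 588.8 kg·m².
Added inertia Σmr² = (34.4)(0.611)² + (46.2)(0.418)² = 20.91 kg·m²; I_f = 588.8 + 20.91 = 609.7 kg·m².
ω_f = I_p ω_i / I_f = (588.8)(57.2) / 609.7 = 55.24 rpm.

ω_f ≈ 55.2 rpm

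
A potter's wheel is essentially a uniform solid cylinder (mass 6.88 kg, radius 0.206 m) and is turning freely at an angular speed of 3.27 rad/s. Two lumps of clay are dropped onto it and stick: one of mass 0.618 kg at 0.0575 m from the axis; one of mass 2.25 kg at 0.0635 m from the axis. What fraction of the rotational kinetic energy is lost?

fraction ≈ 0.0708

The added mass arrives with no angular momentum about the axis, and any external torque about the axis is negligible, so the system's angular momentum is conserved.
I_p = ½(6.88)(0.206)² = 0.1460 kg·m².
Added inertia Σmr² = (0.618)(0.0575)² + (2.25)(0.0635)² = 0.01112 kg·m²; I_f = 0.1460 + 0.01112 = 0.1571 kg·m².
ω_f = I_p ω_i / I_f = (0.1460)(3.27) / 0.1571 = 3.039 rad/s.
KE_i = ½(0.1460)(3.270 rad/s)² = 0.7805 J; KE_f = ½(0.1571)(3.039)² = 0.7252 J.
Fraction lost = 0.07076.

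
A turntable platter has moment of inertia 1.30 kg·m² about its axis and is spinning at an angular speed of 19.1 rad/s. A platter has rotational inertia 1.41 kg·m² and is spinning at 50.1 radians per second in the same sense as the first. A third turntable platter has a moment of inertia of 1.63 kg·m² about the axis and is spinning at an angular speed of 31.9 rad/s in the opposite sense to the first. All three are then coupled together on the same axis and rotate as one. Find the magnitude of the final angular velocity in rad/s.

The coupling torques are internal; angular momentum about the shared axis is conserved.
Taking A's sense as positive: L = (1.300)(19.1) + (1.410)(50.1) − (1.630)(31.9) = 43.47 kg·m²·rad/s.
Combined I = 1.300 + 1.410 + 1.630 = 4.340 kg·m².
ω_f = L / I = 43.47 / 4.340 = 10.02 rad/s.

|ω_f| ≈ 10.0 rad/s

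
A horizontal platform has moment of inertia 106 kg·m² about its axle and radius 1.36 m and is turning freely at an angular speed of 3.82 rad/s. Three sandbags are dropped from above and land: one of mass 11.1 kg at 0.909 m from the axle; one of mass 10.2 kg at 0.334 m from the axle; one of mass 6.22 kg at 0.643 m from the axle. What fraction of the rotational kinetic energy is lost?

fraction ≈ 0.108

The added mass arrives with no angular momentum about the axle, and any external torque about the axle is negligible, so the system's angular momentum is conserved.
Added inertia Σmr² = (11.1)(0.909)² + (10.2)(0.334)² + (6.22)(0.643)² = 12.88 kg·m²; I_f = 106.0 + 12.88 = 118.9 kg·m².
ω_f = I_p ω_i / I_f = (106.0)(3.82) / 118.9 = 3.406 rad/s.
KE_i = ½(106.0)(3.820 rad/s)² = 773.4 J; KE_f = ½(118.9)(3.406)² = 689.6 J.
Fraction lost = 0.1084.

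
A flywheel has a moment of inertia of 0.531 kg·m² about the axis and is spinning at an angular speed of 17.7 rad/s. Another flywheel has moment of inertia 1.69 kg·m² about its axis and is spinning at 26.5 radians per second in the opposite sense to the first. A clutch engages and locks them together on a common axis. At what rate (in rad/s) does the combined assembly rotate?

No external torque acts about the common axis, so total angular momentum is conserved.
Taking A's sense as positive: L = (0.5310)(17.7) − (1.690)(26.5) = -35.39 kg·m²·rad/s.
Combined I = 0.5310 + 1.690 = 2.221 kg·m².
ω_f = L / I = -35.39 / 2.221 = -15.93 rad/s.

|ω_f| ≈ 15.9 rad/s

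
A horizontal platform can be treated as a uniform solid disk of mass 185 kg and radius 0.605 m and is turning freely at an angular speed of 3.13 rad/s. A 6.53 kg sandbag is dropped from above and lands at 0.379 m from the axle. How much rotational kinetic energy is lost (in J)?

The added mass arrives with no angular momentum about the axle, and any external torque about the axle is negligible, so the system's angular momentum is conserved.
I_p = ½(185)(0.605)² = 33.86 kg·m².
Added inertia Σmr² = (6.53)(0.379)² = 0.9380 kg·m²; I_f = 33.86 + 0.9380 = 34.80 kg·m².
ω_f = I_p ω_i / I_f = (33.86)(3.13) / 34.80 = 3.046 rad/s.
KE_i = ½(33.86)(3.130 rad/s)² = 165.8 J; KE_f = ½(34.80)(3.046)² = 161.4 J.

energy lost ≈ 4.47 J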